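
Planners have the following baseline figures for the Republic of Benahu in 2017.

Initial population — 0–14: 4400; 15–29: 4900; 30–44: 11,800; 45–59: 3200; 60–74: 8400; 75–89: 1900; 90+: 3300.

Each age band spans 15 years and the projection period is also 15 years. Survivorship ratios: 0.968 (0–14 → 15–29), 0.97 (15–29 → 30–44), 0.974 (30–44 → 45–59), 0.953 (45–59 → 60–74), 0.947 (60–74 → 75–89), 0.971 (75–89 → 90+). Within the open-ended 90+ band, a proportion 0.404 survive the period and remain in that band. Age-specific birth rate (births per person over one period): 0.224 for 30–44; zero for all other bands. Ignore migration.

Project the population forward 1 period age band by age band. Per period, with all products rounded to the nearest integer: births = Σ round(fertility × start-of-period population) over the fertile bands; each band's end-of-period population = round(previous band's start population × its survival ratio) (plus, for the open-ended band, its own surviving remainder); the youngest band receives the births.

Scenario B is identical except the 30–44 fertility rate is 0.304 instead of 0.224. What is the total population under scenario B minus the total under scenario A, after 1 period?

(Groups numbered youngest = 1 to oldest = 7.)
After projecting period 1:
Births: 11800 × 0.224 = 2643
Group 2: 4400 × 0.968 = 4259
Group 3: 4900 × 0.97 = 4753
Group 4: 11800 × 0.974 = 11493
Group 5: 3200 × 0.953 = 3050
Group 6: 8400 × 0.947 = 7955
Group 7: 1900 × 0.971 + 3300 × 0.404 = 1845 + 1333 = 3178
End of period: [2643, 4259, 4753, 11493, 3050, 7955, 3178]
Scenario A total after 1 period: 37331
Scenario B projection —
After projecting period 1:
Births: 11800 × 0.304 = 3587
Group 2: 4400 × 0.968 = 4259
Group 3: 4900 × 0.97 = 4753
Group 4: 11800 × 0.974 = 11493
Group 5: 3200 × 0.953 = 3050
Group 6: 8400 × 0.947 = 7955
Group 7: 1900 × 0.971 + 3300 × 0.404 = 1845 + 1333 = 3178
End of period: [3587, 4259, 4753, 11493, 3050, 7955, 3178]
Scenario B total after 1 period: 38275
Difference B − A = 38275 − 37331 = 944

944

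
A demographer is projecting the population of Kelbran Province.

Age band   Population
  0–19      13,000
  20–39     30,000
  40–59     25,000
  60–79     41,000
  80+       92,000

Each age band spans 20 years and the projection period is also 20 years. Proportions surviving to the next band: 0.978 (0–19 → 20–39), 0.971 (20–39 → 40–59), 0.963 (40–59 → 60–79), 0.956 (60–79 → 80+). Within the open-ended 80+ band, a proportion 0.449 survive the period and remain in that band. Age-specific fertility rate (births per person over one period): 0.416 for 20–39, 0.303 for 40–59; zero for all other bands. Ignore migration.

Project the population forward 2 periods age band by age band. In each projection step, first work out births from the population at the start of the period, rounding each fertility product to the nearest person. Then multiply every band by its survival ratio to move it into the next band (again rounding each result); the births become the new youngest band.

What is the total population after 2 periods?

133288

[period 1]
Births: 30000 × 0.416 = 12480, 25000 × 0.303 = 7575 — total 20055
20–39: 13000 × 0.978 = 12714
40–59: 30000 × 0.971 = 29130
60–79: 25000 × 0.963 = 24075
80+: 41000 × 0.956 + 92000 × 0.449 = 39196 + 41308 = 80504
End of period: [20055, 12714, 29130, 24075, 80504]
[period 2]
Births: 12714 × 0.416 = 5289, 29130 × 0.303 = 8826 — total 14115
20–39: 20055 × 0.978 = 19614
40–59: 12714 × 0.971 = 12345
60–79: 29130 × 0.963 = 28052
80+: 24075 × 0.956 + 80504 × 0.449 = 23016 + 36146 = 59162
End of period: [14115, 19614, 12345, 28052, 59162]
Total after period 2: 14115 + 19614 + 12345 + 28052 + 59162 = 133288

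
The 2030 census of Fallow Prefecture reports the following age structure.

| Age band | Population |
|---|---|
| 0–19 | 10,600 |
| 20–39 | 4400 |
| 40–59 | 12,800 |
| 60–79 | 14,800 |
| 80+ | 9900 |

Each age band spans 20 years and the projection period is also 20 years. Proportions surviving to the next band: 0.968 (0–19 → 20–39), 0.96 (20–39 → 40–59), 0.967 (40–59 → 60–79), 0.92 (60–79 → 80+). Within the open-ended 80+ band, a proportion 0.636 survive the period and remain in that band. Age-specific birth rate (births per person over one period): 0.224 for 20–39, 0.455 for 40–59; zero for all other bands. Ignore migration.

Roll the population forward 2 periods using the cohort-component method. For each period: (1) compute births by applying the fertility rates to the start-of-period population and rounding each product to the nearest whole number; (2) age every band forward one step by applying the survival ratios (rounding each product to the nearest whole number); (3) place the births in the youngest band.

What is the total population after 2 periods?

Let group 1 be 0–19 through group 5 = 80+.
Period 1.
Births: 4400 * 0.224 = 986 ; 12800 * 0.455 = 5824 — total 6810
Group 2: 10600 * 0.968 = 10261
Group 3: 4400 * 0.96 = 4224
Group 4: 12800 * 0.967 = 12378
Group 5: 14800 * 0.92 + 9900 * 0.636 = 13616 + 6296 = 19912
→ [6810, 10261, 4224, 12378, 19912]
Period 2.
Births: 10261 * 0.224 = 2298 ; 4224 * 0.455 = 1922 — total 4220
Group 2: 6810 * 0.968 = 6592
Group 3: 10261 * 0.96 = 9851
Group 4: 4224 * 0.967 = 4085
Group 5: 12378 * 0.92 + 19912 * 0.636 = 11388 + 12664 = 24052
→ [4220, 6592, 9851, 4085, 24052]
Total after period 2: 4220 + 6592 + 9851 + 4085 + 24052 = 48800

48800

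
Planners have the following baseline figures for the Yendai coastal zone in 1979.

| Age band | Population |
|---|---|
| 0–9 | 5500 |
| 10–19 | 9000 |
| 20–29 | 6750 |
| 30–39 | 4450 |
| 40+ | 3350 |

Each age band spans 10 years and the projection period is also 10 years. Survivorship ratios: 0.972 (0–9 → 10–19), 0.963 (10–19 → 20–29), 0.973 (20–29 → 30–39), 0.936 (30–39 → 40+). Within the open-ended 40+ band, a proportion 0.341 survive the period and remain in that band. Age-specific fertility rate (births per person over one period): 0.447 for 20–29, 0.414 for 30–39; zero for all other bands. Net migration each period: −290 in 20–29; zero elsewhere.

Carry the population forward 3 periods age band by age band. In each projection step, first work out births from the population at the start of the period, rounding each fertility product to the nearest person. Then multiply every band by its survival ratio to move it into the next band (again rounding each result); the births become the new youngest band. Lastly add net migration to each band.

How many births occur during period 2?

6464

Period 1:
Births: 6750 * 0.447 = 3017, 4450 * 0.414 = 1842 ⇒ total 4859
10–19: 5500 * 0.972 = 5346
20–29: 9000 * 0.963 = 8667
30–39: 6750 * 0.973 = 6568
40+: 4450 * 0.936 + 3350 * 0.341 = 4165 + 1142 = 5307
Net migration: 20–29 − 290 → 8377
Population now: 0–9=4859, 10–19=5346, 20–29=8377, 30–39=6568, 40+=5307
Period 2:
Births: 8377 * 0.447 = 3745, 6568 * 0.414 = 2719 ⇒ total 6464
10–19: 4859 * 0.972 = 4723
20–29: 5346 * 0.963 = 5148
30–39: 8377 * 0.973 = 8151
40+: 6568 * 0.936 + 5307 * 0.341 = 6148 + 1810 = 7958
Net migration: 20–29 − 290 → 4858
Population now: 0–9=6464, 10–19=4723, 20–29=4858, 30–39=8151, 40+=7958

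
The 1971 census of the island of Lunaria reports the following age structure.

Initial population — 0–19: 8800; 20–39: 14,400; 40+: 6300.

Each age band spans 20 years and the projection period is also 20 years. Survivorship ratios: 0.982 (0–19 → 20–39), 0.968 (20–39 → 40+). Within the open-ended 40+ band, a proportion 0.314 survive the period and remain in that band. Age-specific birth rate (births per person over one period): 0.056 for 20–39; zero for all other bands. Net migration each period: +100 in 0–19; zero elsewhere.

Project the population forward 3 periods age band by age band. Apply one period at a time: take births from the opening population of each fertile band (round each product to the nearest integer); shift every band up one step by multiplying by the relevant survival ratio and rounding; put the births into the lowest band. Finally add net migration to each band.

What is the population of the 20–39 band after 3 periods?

— Period 1 —
Births: 14400 × 0.056 = 806
20–39: 8800 × 0.982 = 8642
40+: 14400 × 0.968 + 6300 × 0.314 = 13939 + 1978 = 15917
Net migration: 0–19 + 100 → 906
→ [906, 8642, 15917]
— Period 2 —
Births: 8642 × 0.056 = 484
20–39: 906 × 0.982 = 890
40+: 8642 × 0.968 + 15917 × 0.314 = 8365 + 4998 = 13363
Net migration: 0–19 + 100 → 584
→ [584, 890, 13363]
— Period 3 —
Births: 890 × 0.056 = 50
20–39: 584 × 0.982 = 573
40+: 890 × 0.968 + 13363 × 0.314 = 862 + 4196 = 5058
Net migration: 0–19 + 100 → 150
→ [150, 573, 5058]

573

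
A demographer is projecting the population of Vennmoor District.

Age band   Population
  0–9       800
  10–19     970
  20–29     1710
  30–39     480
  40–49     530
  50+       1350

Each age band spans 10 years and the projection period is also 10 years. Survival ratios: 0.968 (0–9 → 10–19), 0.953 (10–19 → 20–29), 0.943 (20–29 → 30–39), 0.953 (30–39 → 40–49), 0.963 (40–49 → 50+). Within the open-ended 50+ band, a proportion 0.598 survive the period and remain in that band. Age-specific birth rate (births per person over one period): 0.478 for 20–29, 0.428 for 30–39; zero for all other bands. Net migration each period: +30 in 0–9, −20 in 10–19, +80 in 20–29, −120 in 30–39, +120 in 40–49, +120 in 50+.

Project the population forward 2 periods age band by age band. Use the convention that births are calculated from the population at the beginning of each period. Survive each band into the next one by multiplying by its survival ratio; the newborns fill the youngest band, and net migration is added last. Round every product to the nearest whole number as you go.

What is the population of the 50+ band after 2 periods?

Call the groups 1 to 6, youngest first.
— Period 1 —
Births: 1710 * 0.478 = 817, 480 * 0.428 = 205 ⇒ total 1022
Group 2: 800 * 0.968 = 774
Group 3: 970 * 0.953 = 924
Group 4: 1710 * 0.943 = 1613
Group 5: 480 * 0.953 = 457
Group 6: 530 * 0.963 + 1350 * 0.598 = 510 + 807 = 1317
Net migration: Group 1 + 30 → 1052; Group 2 − 20 → 754; Group 3 + 80 → 1004; Group 4 − 120 → 1493; Group 5 + 120 → 577; Group 6 + 120 → 1437
End of period: [1052, 754, 1004, 1493, 577, 1437]
— Period 2 —
Births: 1004 * 0.478 = 480, 1493 * 0.428 = 639 ⇒ total 1119
Group 2: 1052 * 0.968 = 1018
Group 3: 754 * 0.953 = 719
Group 4: 1004 * 0.943 = 947
Group 5: 1493 * 0.953 = 1423
Group 6: 577 * 0.963 + 1437 * 0.598 = 556 + 859 = 1415
Net migration: Group 1 + 30 → 1149; Group 2 − 20 → 998; Group 3 + 80 → 799; Group 4 − 120 → 827; Group 5 + 120 → 1543; Group 6 + 120 → 1535
End of period: [1149, 998, 799, 827, 1543, 1535]

1535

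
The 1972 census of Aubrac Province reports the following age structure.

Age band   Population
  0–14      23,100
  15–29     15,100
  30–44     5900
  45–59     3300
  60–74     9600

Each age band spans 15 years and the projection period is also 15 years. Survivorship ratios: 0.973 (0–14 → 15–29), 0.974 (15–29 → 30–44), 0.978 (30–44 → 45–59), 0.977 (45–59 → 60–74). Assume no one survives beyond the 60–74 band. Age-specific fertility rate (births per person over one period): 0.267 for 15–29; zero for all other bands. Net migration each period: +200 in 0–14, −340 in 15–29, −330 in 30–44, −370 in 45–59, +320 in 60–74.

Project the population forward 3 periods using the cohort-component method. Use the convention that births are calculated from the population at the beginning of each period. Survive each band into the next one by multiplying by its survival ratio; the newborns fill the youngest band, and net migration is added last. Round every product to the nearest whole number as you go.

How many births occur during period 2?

Period 1:
Births: 15100 × 0.267 = 4032
15–29: 23100 × 0.973 = 22476
30–44: 15100 × 0.974 = 14707
45–59: 5900 × 0.978 = 5770
60–74: 3300 × 0.977 = 3224
Net migration: 0–14 + 200 → 4232; 15–29 − 340 → 22136; 30–44 − 330 → 14377; 45–59 − 370 → 5400; 60–74 + 320 → 3544
Giving 4232 / 22136 / 14377 / 5400 / 3544.
Period 2:
Births: 22136 × 0.267 = 5910
15–29: 4232 × 0.973 = 4118
30–44: 22136 × 0.974 = 21560
45–59: 14377 × 0.978 = 14061
60–74: 5400 × 0.977 = 5276
Net migration: 0–14 + 200 → 6110; 15–29 − 340 → 3778; 30–44 − 330 → 21230; 45–59 − 370 → 13691; 60–74 + 320 → 5596
Giving 6110 / 3778 / 21230 / 13691 / 5596.

5910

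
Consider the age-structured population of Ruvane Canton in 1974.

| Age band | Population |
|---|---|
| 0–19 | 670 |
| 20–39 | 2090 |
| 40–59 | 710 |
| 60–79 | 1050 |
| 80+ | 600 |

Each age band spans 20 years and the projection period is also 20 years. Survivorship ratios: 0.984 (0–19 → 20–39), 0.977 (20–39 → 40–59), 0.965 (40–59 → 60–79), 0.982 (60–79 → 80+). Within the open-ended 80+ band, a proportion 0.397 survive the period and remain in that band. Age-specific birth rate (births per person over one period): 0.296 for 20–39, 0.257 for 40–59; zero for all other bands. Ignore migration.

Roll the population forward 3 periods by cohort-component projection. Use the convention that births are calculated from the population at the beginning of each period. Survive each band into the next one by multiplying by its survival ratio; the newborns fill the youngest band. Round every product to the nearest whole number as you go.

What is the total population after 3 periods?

Let group 1 be 0–19 through group 5 = 80+.
[period 1]
Births: 2090 × 0.296 = 619  |  710 × 0.257 = 182 → total 801
Group 2: 670 × 0.984 = 659
Group 3: 2090 × 0.977 = 2042
Group 4: 710 × 0.965 = 685
Group 5: 1050 × 0.982 + 600 × 0.397 = 1031 + 238 = 1269
Giving 801 / 659 / 2042 / 685 / 1269.
[period 2]
Births: 659 × 0.296 = 195  |  2042 × 0.257 = 525 → total 720
Group 2: 801 × 0.984 = 788
Group 3: 659 × 0.977 = 644
Group 4: 2042 × 0.965 = 1971
Group 5: 685 × 0.982 + 1269 × 0.397 = 673 + 504 = 1177
Giving 720 / 788 / 644 / 1971 / 1177.
[period 3]
Births: 788 × 0.296 = 233  |  644 × 0.257 = 166 → total 399
Group 2: 720 × 0.984 = 708
Group 3: 788 × 0.977 = 770
Group 4: 644 × 0.965 = 621
Group 5: 1971 × 0.982 + 1177 × 0.397 = 1936 + 467 = 2403
Giving 399 / 708 / 770 / 621 / 2403.
Total after period 3: 399 + 708 + 770 + 621 + 2403 = 4901

4901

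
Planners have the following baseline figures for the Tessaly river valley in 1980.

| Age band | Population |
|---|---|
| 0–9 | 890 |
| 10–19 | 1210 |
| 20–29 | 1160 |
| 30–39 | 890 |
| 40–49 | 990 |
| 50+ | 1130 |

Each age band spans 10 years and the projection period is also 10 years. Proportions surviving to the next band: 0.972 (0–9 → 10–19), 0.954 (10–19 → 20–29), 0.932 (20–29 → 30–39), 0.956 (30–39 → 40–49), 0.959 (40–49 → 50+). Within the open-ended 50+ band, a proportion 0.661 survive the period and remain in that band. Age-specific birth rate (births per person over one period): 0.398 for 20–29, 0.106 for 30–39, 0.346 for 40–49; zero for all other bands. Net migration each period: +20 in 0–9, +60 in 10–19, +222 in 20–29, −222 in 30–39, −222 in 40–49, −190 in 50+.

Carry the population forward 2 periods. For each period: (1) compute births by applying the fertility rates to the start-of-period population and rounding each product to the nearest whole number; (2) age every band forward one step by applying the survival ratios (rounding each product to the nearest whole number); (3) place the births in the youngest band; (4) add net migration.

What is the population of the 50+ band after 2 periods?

1408

Period 1:
Births: 1160 × 0.398 = 462 ; 890 × 0.106 = 94 ; 990 × 0.346 = 343 → 899
10–19: 890 × 0.972 = 865
20–29: 1210 × 0.954 = 1154
30–39: 1160 × 0.932 = 1081
40–49: 890 × 0.956 = 851
50+: 990 × 0.959 + 1130 × 0.661 = 949 + 747 = 1696
Net migration: 0–9 + 20 → 919; 10–19 + 60 → 925; 20–29 + 222 → 1376; 30–39 − 222 → 859; 40–49 − 222 → 629; 50+ − 190 → 1506
End of period: [919, 925, 1376, 859, 629, 1506]
Period 2:
Births: 1376 × 0.398 = 548 ; 859 × 0.106 = 91 ; 629 × 0.346 = 218 → 857
10–19: 919 × 0.972 = 893
20–29: 925 × 0.954 = 882
30–39: 1376 × 0.932 = 1282
40–49: 859 × 0.956 = 821
50+: 629 × 0.959 + 1506 × 0.661 = 603 + 995 = 1598
Net migration: 0–9 + 20 → 877; 10–19 + 60 → 953; 20–29 + 222 → 1104; 30–39 − 222 → 1060; 40–49 − 222 → 599; 50+ − 190 → 1408
End of period: [877, 953, 1104, 1060, 599, 1408]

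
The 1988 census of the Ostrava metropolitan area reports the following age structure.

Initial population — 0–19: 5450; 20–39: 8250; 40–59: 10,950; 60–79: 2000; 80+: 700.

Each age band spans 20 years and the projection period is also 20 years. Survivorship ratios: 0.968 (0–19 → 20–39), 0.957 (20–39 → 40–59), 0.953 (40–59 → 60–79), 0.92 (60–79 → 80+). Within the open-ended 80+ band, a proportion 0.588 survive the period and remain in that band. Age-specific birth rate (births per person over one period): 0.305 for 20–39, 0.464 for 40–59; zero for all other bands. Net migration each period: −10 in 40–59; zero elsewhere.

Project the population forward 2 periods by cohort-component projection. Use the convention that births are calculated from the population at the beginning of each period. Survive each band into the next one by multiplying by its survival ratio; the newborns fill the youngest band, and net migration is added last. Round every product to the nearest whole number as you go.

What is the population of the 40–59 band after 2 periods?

Period 1.
Births: 8250 × 0.305 = 2516  |  10950 × 0.464 = 5081 — total 7597
20–39: 5450 × 0.968 = 5276
40–59: 8250 × 0.957 = 7895
60–79: 10950 × 0.953 = 10435
80+: 2000 × 0.92 + 700 × 0.588 = 1840 + 412 = 2252
Net migration: 40–59 − 10 → 7885
Giving 7597 / 5276 / 7885 / 10435 / 2252.
Period 2.
Births: 5276 × 0.305 = 1609  |  7885 × 0.464 = 3659 — total 5268
20–39: 7597 × 0.968 = 7354
40–59: 5276 × 0.957 = 5049
60–79: 7885 × 0.953 = 7514
80+: 10435 × 0.92 + 2252 × 0.588 = 9600 + 1324 = 10924
Net migration: 40–59 − 10 → 5039
Giving 5268 / 7354 / 5039 / 7514 / 10924.

5039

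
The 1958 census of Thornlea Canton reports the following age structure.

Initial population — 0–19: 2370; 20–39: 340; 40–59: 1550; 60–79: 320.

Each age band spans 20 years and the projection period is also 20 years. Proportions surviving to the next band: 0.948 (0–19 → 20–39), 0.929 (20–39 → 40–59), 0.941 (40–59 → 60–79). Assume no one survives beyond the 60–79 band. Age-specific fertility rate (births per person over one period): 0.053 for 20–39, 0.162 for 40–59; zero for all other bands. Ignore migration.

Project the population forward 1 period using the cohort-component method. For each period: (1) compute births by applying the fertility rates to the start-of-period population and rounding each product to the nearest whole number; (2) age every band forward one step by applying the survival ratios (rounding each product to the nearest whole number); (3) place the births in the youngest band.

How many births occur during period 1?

Period 1:
Births: 340 × 0.053 = 18  |  1550 × 0.162 = 251 → 269
20–39: 2370 × 0.948 = 2247
40–59: 340 × 0.929 = 316
60–79: 1550 × 0.941 = 1459
End of period: [269, 2247, 316, 1459]

269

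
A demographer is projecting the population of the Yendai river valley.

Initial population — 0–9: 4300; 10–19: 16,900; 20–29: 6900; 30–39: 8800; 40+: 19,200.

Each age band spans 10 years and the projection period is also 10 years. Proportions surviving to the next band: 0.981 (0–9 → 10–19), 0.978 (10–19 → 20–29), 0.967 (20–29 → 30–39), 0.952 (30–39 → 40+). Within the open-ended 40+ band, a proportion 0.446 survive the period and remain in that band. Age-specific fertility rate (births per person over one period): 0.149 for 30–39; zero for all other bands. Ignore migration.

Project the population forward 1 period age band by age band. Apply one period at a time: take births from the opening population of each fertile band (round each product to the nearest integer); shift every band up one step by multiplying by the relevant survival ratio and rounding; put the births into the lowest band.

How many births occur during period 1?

1311

Call the groups 1 to 5, youngest first.
Period 1:
Births: 8800 × 0.149 = 1311
Group 2: 4300 × 0.981 = 4218
Group 3: 16900 × 0.978 = 16528
Group 4: 6900 × 0.967 = 6672
Group 5: 8800 × 0.952 + 19200 × 0.446 = 8378 + 8563 = 16941
End of period: [1311, 4218, 16528, 6672, 16941]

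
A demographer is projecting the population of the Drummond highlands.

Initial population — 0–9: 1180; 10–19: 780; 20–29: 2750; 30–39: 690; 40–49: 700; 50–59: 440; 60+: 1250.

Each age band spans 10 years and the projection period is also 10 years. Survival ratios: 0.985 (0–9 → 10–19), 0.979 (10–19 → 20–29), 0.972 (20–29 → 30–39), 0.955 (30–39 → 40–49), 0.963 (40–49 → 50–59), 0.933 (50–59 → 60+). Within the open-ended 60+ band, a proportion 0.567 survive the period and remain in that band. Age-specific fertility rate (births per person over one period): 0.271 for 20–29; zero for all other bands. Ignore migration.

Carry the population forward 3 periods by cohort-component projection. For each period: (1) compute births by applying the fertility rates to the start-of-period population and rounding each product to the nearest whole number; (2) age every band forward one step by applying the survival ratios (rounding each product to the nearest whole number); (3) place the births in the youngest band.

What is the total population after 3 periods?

6815

Call the groups 1 to 7, youngest first.
[period 1]
Births: 2750 × 0.271 = 745
Group 2: 1180 × 0.985 = 1162
Group 3: 780 × 0.979 = 764
Group 4: 2750 × 0.972 = 2673
Group 5: 690 × 0.955 = 659
Group 6: 700 × 0.963 = 674
Group 7: 440 × 0.933 + 1250 × 0.567 = 411 + 709 = 1120
Giving 745 / 1162 / 764 / 2673 / 659 / 674 / 1120.
[period 2]
Births: 764 × 0.271 = 207
Group 2: 745 × 0.985 = 734
Group 3: 1162 × 0.979 = 1138
Group 4: 764 × 0.972 = 743
Group 5: 2673 × 0.955 = 2553
Group 6: 659 × 0.963 = 635
Group 7: 674 × 0.933 + 1120 × 0.567 = 629 + 635 = 1264
Giving 207 / 734 / 1138 / 743 / 2553 / 635 / 1264.
[period 3]
Births: 1138 × 0.271 = 308
Group 2: 207 × 0.985 = 204
Group 3: 734 × 0.979 = 719
Group 4: 1138 × 0.972 = 1106
Group 5: 743 × 0.955 = 710
Group 6: 2553 × 0.963 = 2459
Group 7: 635 × 0.933 + 1264 × 0.567 = 592 + 717 = 1309
Giving 308 / 204 / 719 / 1106 / 710 / 2459 / 1309.
Total after period 3: 308 + 204 + 719 + 1106 + 710 + 2459 + 1309 = 6815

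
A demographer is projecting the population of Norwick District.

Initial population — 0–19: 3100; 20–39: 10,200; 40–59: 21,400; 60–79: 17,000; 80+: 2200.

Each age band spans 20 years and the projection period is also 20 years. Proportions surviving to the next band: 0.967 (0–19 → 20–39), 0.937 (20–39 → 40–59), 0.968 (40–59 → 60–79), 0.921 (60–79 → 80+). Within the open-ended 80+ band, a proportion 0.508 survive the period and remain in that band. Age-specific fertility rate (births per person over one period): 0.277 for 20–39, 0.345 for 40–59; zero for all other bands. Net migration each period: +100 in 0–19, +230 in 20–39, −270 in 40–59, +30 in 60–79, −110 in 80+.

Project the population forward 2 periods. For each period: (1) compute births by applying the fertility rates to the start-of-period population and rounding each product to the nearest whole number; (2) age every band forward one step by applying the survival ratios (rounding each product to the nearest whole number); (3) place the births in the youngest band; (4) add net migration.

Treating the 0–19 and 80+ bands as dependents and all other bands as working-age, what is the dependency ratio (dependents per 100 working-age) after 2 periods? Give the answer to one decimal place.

[period 1]
Births: 10200 * 0.277 = 2825  |  21400 * 0.345 = 7383 → total 10208
20–39: 3100 * 0.967 = 2998
40–59: 10200 * 0.937 = 9557
60–79: 21400 * 0.968 = 20715
80+: 17000 * 0.921 + 2200 * 0.508 = 15657 + 1118 = 16775
Net migration: 0–19 + 100 → 10308; 20–39 + 230 → 3228; 40–59 − 270 → 9287; 60–79 + 30 → 20745; 80+ − 110 → 16665
End of period: [10308, 3228, 9287, 20745, 16665]
[period 2]
Births: 3228 * 0.277 = 894  |  9287 * 0.345 = 3204 → total 4098
20–39: 10308 * 0.967 = 9968
40–59: 3228 * 0.937 = 3025
60–79: 9287 * 0.968 = 8990
80+: 20745 * 0.921 + 16665 * 0.508 = 19106 + 8466 = 27572
Net migration: 0–19 + 100 → 4198; 20–39 + 230 → 10198; 40–59 − 270 → 2755; 60–79 + 30 → 9020; 80+ − 110 → 27462
End of period: [4198, 10198, 2755, 9020, 27462]
Dependents (band 0–19 + band 80+) = 4198 + 27462 = 31660; working-age = 21973; ratio = 31660/21973 × 100 = 144.1

144.1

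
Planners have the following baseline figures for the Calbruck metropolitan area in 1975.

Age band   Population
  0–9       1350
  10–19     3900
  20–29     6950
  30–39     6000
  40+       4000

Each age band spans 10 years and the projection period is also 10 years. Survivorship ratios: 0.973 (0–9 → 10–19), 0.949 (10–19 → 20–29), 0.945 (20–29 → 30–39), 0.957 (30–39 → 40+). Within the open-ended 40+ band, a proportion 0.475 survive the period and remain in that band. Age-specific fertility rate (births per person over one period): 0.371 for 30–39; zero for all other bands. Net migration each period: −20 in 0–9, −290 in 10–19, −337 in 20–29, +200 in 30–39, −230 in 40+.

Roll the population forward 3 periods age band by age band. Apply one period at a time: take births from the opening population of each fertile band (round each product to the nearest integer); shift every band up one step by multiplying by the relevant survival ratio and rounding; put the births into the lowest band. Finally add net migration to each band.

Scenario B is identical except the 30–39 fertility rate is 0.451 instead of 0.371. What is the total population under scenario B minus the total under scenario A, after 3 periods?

Numbering the groups 1..5 from youngest to oldest:
Period 1.
Births: 6000 × 0.371 = 2226
Group 2: 1350 × 0.973 = 1314
Group 3: 3900 × 0.949 = 3701
Group 4: 6950 × 0.945 = 6568
Group 5: 6000 × 0.957 + 4000 × 0.475 = 5742 + 1900 = 7642
Net migration: Group 1 − 20 → 2206; Group 2 − 290 → 1024; Group 3 − 337 → 3364; Group 4 + 200 → 6768; Group 5 − 230 → 7412
Giving 2206 / 1024 / 3364 / 6768 / 7412.
Period 2.
Births: 6768 × 0.371 = 2511
Group 2: 2206 × 0.973 = 2146
Group 3: 1024 × 0.949 = 972
Group 4: 3364 × 0.945 = 3179
Group 5: 6768 × 0.957 + 7412 × 0.475 = 6477 + 3521 = 9998
Net migration: Group 1 − 20 → 2491; Group 2 − 290 → 1856; Group 3 − 337 → 635; Group 4 + 200 → 3379; Group 5 − 230 → 9768
Giving 2491 / 1856 / 635 / 3379 / 9768.
Period 3.
Births: 3379 × 0.371 = 1254
Group 2: 2491 × 0.973 = 2424
Group 3: 1856 × 0.949 = 1761
Group 4: 635 × 0.945 = 600
Group 5: 3379 × 0.957 + 9768 × 0.475 = 3234 + 4640 = 7874
Net migration: Group 1 − 20 → 1234; Group 2 − 290 → 2134; Group 3 − 337 → 1424; Group 4 + 200 → 800; Group 5 − 230 → 7644
Giving 1234 / 2134 / 1424 / 800 / 7644.
Scenario A total after 3 periods: 13236
Scenario B projection —
Period 1.
Births: 6000 × 0.451 = 2706
Group 2: 1350 × 0.973 = 1314
Group 3: 3900 × 0.949 = 3701
Group 4: 6950 × 0.945 = 6568
Group 5: 6000 × 0.957 + 4000 × 0.475 = 5742 + 1900 = 7642
Net migration: Group 1 − 20 → 2686; Group 2 − 290 → 1024; Group 3 − 337 → 3364; Group 4 + 200 → 6768; Group 5 − 230 → 7412
Giving 2686 / 1024 / 3364 / 6768 / 7412.
Period 2.
Births: 6768 × 0.451 = 3052
Group 2: 2686 × 0.973 = 2613
Group 3: 1024 × 0.949 = 972
Group 4: 3364 × 0.945 = 3179
Group 5: 6768 × 0.957 + 7412 × 0.475 = 6477 + 3521 = 9998
Net migration: Group 1 − 20 → 3032; Group 2 − 290 → 2323; Group 3 − 337 → 635; Group 4 + 200 → 3379; Group 5 − 230 → 9768
Giving 3032 / 2323 / 635 / 3379 / 9768.
Period 3.
Births: 3379 × 0.451 = 1524
Group 2: 3032 × 0.973 = 2950
Group 3: 2323 × 0.949 = 2205
Group 4: 635 × 0.945 = 600
Group 5: 3379 × 0.957 + 9768 × 0.475 = 3234 + 4640 = 7874
Net migration: Group 1 − 20 → 1504; Group 2 − 290 → 2660; Group 3 − 337 → 1868; Group 4 + 200 → 800; Group 5 − 230 → 7644
Giving 1504 / 2660 / 1868 / 800 / 7644.
Scenario B total after 3 periods: 14476
Difference B − A = 14476 − 13236 = 1240

1240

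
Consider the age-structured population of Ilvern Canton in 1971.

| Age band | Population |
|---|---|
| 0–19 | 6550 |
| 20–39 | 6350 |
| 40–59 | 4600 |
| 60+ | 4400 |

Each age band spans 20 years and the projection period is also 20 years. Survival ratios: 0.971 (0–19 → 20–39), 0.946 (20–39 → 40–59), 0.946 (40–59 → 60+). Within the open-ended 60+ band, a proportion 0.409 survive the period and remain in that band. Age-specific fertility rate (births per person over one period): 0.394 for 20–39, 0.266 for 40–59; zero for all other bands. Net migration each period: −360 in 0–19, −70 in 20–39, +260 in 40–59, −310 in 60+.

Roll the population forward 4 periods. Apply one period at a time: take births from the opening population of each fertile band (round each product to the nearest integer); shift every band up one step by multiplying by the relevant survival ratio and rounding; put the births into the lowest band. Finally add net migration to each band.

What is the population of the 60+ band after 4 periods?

Call the bands 1 to 4, youngest first.
Period 1.
Births: 6350 × 0.394 = 2502  |  4600 × 0.266 = 1224 ⇒ total 3726
Band 2: 6550 × 0.971 = 6360
Band 3: 6350 × 0.946 = 6007
Band 4: 4600 × 0.946 + 4400 × 0.409 = 4352 + 1800 = 6152
Net migration: Band 1 − 360 → 3366; Band 2 − 70 → 6290; Band 3 + 260 → 6267; Band 4 − 310 → 5842
End of period: [3366, 6290, 6267, 5842]
Period 2.
Births: 6290 × 0.394 = 2478  |  6267 × 0.266 = 1667 ⇒ total 4145
Band 2: 3366 × 0.971 = 3268
Band 3: 6290 × 0.946 = 5950
Band 4: 6267 × 0.946 + 5842 × 0.409 = 5929 + 2389 = 8318
Net migration: Band 1 − 360 → 3785; Band 2 − 70 → 3198; Band 3 + 260 → 6210; Band 4 − 310 → 8008
End of period: [3785, 3198, 6210, 8008]
Period 3.
Births: 3198 × 0.394 = 1260  |  6210 × 0.266 = 1652 ⇒ total 2912
Band 2: 3785 × 0.971 = 3675
Band 3: 3198 × 0.946 = 3025
Band 4: 6210 × 0.946 + 8008 × 0.409 = 5875 + 3275 = 9150
Net migration: Band 1 − 360 → 2552; Band 2 − 70 → 3605; Band 3 + 260 → 3285; Band 4 − 310 → 8840
End of period: [2552, 3605, 3285, 8840]
Period 4.
Births: 3605 × 0.394 = 1420  |  3285 × 0.266 = 874 ⇒ total 2294
Band 2: 2552 × 0.971 = 2478
Band 3: 3605 × 0.946 = 3410
Band 4: 3285 × 0.946 + 8840 × 0.409 = 3108 + 3616 = 6724
Net migration: Band 1 − 360 → 1934; Band 2 − 70 → 2408; Band 3 + 260 → 3670; Band 4 − 310 → 6414
End of period: [1934, 2408, 3670, 6414]

6414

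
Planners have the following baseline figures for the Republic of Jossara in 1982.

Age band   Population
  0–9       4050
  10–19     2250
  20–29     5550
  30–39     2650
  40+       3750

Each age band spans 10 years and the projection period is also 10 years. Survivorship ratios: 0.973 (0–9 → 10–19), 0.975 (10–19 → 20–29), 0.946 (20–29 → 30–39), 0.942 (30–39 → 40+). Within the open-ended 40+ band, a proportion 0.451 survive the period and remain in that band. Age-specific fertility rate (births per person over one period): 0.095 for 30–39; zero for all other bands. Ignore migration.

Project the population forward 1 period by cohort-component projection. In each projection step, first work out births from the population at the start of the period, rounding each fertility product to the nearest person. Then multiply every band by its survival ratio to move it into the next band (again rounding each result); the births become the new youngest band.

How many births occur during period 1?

Call the groups 1 to 5, youngest first.
[period 1]
Births: 2650 * 0.095 = 252
Group 2: 4050 * 0.973 = 3941
Group 3: 2250 * 0.975 = 2194
Group 4: 5550 * 0.946 = 5250
Group 5: 2650 * 0.942 + 3750 * 0.451 = 2496 + 1691 = 4187
Population now: 0–9=252, 10–19=3941, 20–29=2194, 30–39=5250, 40+=4187

252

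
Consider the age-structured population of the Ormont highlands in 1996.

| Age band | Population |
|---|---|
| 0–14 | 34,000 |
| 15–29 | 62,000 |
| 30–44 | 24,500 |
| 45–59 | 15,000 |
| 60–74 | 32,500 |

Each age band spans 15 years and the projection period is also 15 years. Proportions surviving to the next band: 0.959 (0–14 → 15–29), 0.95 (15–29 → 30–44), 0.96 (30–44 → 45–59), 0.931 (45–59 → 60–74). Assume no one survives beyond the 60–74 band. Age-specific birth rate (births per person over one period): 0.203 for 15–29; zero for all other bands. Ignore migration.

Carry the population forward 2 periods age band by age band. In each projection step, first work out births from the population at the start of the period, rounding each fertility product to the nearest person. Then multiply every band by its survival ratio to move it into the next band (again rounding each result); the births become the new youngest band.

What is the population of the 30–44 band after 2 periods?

30976

Period 1.
Births: 62000 × 0.203 = 12586
15–29: 34000 × 0.959 = 32606
30–44: 62000 × 0.95 = 58900
45–59: 24500 × 0.96 = 23520
60–74: 15000 × 0.931 = 13965
→ [12586, 32606, 58900, 23520, 13965]
Period 2.
Births: 32606 × 0.203 = 6619
15–29: 12586 × 0.959 = 12070
30–44: 32606 × 0.95 = 30976
45–59: 58900 × 0.96 = 56544
60–74: 23520 × 0.931 = 21897
→ [6619, 12070, 30976, 56544, 21897]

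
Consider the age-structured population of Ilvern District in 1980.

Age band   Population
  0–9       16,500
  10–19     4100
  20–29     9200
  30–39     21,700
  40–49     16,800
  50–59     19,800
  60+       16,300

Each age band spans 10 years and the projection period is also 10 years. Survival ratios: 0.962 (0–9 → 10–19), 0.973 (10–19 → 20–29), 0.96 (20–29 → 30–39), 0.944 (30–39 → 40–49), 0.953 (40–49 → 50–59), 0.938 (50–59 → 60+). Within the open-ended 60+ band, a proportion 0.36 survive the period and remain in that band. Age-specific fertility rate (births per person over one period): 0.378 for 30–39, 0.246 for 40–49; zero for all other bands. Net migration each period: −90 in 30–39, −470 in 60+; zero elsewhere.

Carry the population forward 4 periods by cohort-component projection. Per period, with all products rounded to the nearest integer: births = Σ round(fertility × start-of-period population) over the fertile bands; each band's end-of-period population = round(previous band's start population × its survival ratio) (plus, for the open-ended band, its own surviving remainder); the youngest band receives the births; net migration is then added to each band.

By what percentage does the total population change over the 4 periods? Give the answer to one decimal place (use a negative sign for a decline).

Call the groups 1 to 7, youngest first.
— Period 1 —
Births: 21700 × 0.378 = 8203  |  16800 × 0.246 = 4133 ⇒ total 12336
Group 2: 16500 × 0.962 = 15873
Group 3: 4100 × 0.973 = 3989
Group 4: 9200 × 0.96 = 8832
Group 5: 21700 × 0.944 = 20485
Group 6: 16800 × 0.953 = 16010
Group 7: 19800 × 0.938 + 16300 × 0.36 = 18572 + 5868 = 24440
Net migration: Group 4 − 90 → 8742; Group 7 − 470 → 23970
Giving 12336 / 15873 / 3989 / 8742 / 20485 / 16010 / 23970.
— Period 2 —
Births: 8742 × 0.378 = 3304  |  20485 × 0.246 = 5039 ⇒ total 8343
Group 2: 12336 × 0.962 = 11867
Group 3: 15873 × 0.973 = 15444
Group 4: 3989 × 0.96 = 3829
Group 5: 8742 × 0.944 = 8252
Group 6: 20485 × 0.953 = 19522
Group 7: 16010 × 0.938 + 23970 × 0.36 = 15017 + 8629 = 23646
Net migration: Group 4 − 90 → 3739; Group 7 − 470 → 23176
Giving 8343 / 11867 / 15444 / 3739 / 8252 / 19522 / 23176.
— Period 3 —
Births: 3739 × 0.378 = 1413  |  8252 × 0.246 = 2030 ⇒ total 3443
Group 2: 8343 × 0.962 = 8026
Group 3: 11867 × 0.973 = 11547
Group 4: 15444 × 0.96 = 14826
Group 5: 3739 × 0.944 = 3530
Group 6: 8252 × 0.953 = 7864
Group 7: 19522 × 0.938 + 23176 × 0.36 = 18312 + 8343 = 26655
Net migration: Group 4 − 90 → 14736; Group 7 − 470 → 26185
Giving 3443 / 8026 / 11547 / 14736 / 3530 / 7864 / 26185.
— Period 4 —
Births: 14736 × 0.378 = 5570  |  3530 × 0.246 = 868 ⇒ total 6438
Group 2: 3443 × 0.962 = 3312
Group 3: 8026 × 0.973 = 7809
Group 4: 11547 × 0.96 = 11085
Group 5: 14736 × 0.944 = 13911
Group 6: 3530 × 0.953 = 3364
Group 7: 7864 × 0.938 + 26185 × 0.36 = 7376 + 9427 = 16803
Net migration: Group 4 − 90 → 10995; Group 7 − 470 → 16333
Giving 6438 / 3312 / 7809 / 10995 / 13911 / 3364 / 16333.
Total: 104400 → 62162; change = -42238; percentage change = -40.5%

-40.5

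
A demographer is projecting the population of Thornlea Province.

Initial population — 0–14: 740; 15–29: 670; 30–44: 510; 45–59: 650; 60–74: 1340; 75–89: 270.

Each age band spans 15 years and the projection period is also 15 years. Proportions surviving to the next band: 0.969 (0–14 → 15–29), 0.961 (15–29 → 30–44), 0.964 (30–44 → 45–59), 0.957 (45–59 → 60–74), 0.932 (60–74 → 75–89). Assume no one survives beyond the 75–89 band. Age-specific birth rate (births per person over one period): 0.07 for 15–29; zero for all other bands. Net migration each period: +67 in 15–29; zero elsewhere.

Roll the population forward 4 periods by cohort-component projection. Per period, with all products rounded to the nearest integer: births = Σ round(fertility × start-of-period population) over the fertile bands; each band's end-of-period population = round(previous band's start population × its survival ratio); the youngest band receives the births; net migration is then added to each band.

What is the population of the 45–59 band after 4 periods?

Period 1.
Births: 670 × 0.07 = 47
15–29: 740 × 0.969 = 717
30–44: 670 × 0.961 = 644
45–59: 510 × 0.964 = 492
60–74: 650 × 0.957 = 622
75–89: 1340 × 0.932 = 1249
Net migration: 15–29 + 67 → 784
Giving 47 / 784 / 644 / 492 / 622 / 1249.
Period 2.
Births: 784 × 0.07 = 55
15–29: 47 × 0.969 = 46
30–44: 784 × 0.961 = 753
45–59: 644 × 0.964 = 621
60–74: 492 × 0.957 = 471
75–89: 622 × 0.932 = 580
Net migration: 15–29 + 67 → 113
Giving 55 / 113 / 753 / 621 / 471 / 580.
Period 3.
Births: 113 × 0.07 = 8
15–29: 55 × 0.969 = 53
30–44: 113 × 0.961 = 109
45–59: 753 × 0.964 = 726
60–74: 621 × 0.957 = 594
75–89: 471 × 0.932 = 439
Net migration: 15–29 + 67 → 120
Giving 8 / 120 / 109 / 726 / 594 / 439.
Period 4.
Births: 120 × 0.07 = 8
15–29: 8 × 0.969 = 8
30–44: 120 × 0.961 = 115
45–59: 109 × 0.964 = 105
60–74: 726 × 0.957 = 695
75–89: 594 × 0.932 = 554
Net migration: 15–29 + 67 → 75
Giving 8 / 75 / 115 / 105 / 695 / 554.

105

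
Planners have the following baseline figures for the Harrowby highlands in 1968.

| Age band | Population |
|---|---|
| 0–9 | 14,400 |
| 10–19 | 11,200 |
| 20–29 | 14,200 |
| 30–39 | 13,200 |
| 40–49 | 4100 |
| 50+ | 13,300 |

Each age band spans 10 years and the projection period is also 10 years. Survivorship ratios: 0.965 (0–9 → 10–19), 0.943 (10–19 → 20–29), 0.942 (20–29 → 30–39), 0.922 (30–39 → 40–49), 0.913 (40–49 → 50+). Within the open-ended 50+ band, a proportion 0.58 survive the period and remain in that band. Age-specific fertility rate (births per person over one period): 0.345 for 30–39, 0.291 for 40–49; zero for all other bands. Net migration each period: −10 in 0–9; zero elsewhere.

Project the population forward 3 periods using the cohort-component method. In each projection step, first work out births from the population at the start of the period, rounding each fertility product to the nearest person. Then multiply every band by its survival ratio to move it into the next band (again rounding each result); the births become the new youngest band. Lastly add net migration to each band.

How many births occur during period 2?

Call the bands 1 to 6, youngest first.
— Period 1 —
Births: 13200 × 0.345 = 4554  |  4100 × 0.291 = 1193 ⇒ total 5747
Band 2: 14400 × 0.965 = 13896
Band 3: 11200 × 0.943 = 10562
Band 4: 14200 × 0.942 = 13376
Band 5: 13200 × 0.922 = 12170
Band 6: 4100 × 0.913 + 13300 × 0.58 = 3743 + 7714 = 11457
Net migration: Band 1 − 10 → 5737
Giving 5737 / 13896 / 10562 / 13376 / 12170 / 11457.
— Period 2 —
Births: 13376 × 0.345 = 4615  |  12170 × 0.291 = 3541 ⇒ total 8156
Band 2: 5737 × 0.965 = 5536
Band 3: 13896 × 0.943 = 13104
Band 4: 10562 × 0.942 = 9949
Band 5: 13376 × 0.922 = 12333
Band 6: 12170 × 0.913 + 11457 × 0.58 = 11111 + 6645 = 17756
Net migration: Band 1 − 10 → 8146
Giving 8146 / 5536 / 13104 / 9949 / 12333 / 17756.

8156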